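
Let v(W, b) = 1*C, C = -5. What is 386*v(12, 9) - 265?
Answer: -2195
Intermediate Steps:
v(W, b) = -5 (v(W, b) = 1*(-5) = -5)
386*v(12, 9) - 265 = 386*(-5) - 265 = -1930 - 265 = -2195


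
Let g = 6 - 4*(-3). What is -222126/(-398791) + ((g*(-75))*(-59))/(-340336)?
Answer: 21916885593/67861466888 ≈ 0.32297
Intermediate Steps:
g = 18 (g = 6 + 12 = 18)
-222126/(-398791) + ((g*(-75))*(-59))/(-340336) = -222126/(-398791) + ((18*(-75))*(-59))/(-340336) = -222126*(-1/398791) - 1350*(-59)*(-1/340336) = 222126/398791 + 79650*(-1/340336) = 222126/398791 - 39825/170168 = 21916885593/67861466888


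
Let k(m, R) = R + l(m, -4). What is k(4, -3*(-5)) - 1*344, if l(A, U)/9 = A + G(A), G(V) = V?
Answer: -257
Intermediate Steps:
l(A, U) = 18*A (l(A, U) = 9*(A + A) = 9*(2*A) = 18*A)
k(m, R) = R + 18*m
k(4, -3*(-5)) - 1*344 = (-3*(-5) + 18*4) - 1*344 = (15 + 72) - 344 = 87 - 344 = -257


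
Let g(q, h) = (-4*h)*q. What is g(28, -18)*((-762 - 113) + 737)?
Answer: -278208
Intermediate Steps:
g(q, h) = -4*h*q
g(28, -18)*((-762 - 113) + 737) = (-4*(-18)*28)*((-762 - 113) + 737) = 2016*(-875 + 737) = 2016*(-138) = -278208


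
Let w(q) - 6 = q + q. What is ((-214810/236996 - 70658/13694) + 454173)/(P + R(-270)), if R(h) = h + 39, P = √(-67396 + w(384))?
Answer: -85121416070589591/97348903671298 - 368490978660561*I*√66622/97348903671298 ≈ -874.4 - 977.02*I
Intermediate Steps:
w(q) = 6 + 2*q (w(q) = 6 + (q + q) = 6 + 2*q)
P = I*√66622 (P = √(-67396 + (6 + 2*384)) = √(-67396 + (6 + 768)) = √(-67396 + 774) = √(-66622) = I*√66622 ≈ 258.11*I)
R(h) = 39 + h
((-214810/236996 - 70658/13694) + 454173)/(P + R(-270)) = ((-214810/236996 - 70658/13694) + 454173)/(I*√66622 + (39 - 270)) = ((-214810*1/236996 - 70658*1/13694) + 454173)/(I*√66622 - 231) = ((-107405/118498 - 35329/6847) + 454173)/(-231 + I*√66622) = (-4921817877/811355806 + 454173)/(-231 + I*√66622) = 368490978660561/(811355806*(-231 + I*√66622))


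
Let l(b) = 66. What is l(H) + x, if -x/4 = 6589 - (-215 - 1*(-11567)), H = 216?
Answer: 19118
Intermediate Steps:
x = 19052 (x = -4*(6589 - (-215 - 1*(-11567))) = -4*(6589 - (-215 + 11567)) = -4*(6589 - 1*11352) = -4*(6589 - 11352) = -4*(-4763) = 19052)
l(H) + x = 66 + 19052 = 19118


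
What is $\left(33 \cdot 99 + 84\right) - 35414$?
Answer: $-32063$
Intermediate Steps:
$\left(33 \cdot 99 + 84\right) - 35414 = \left(3267 + 84\right) - 35414 = 3351 - 35414 = -32063$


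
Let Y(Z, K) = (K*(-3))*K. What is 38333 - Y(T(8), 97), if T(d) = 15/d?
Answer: 66560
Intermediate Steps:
Y(Z, K) = -3*K² (Y(Z, K) = (-3*K)*K = -3*K²)
38333 - Y(T(8), 97) = 38333 - (-3)*97² = 38333 - (-3)*9409 = 38333 - 1*(-28227) = 38333 + 28227 = 66560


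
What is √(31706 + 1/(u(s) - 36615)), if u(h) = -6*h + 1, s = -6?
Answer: √42421045326726/36578 ≈ 178.06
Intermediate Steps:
u(h) = 1 - 6*h
√(31706 + 1/(u(s) - 36615)) = √(31706 + 1/((1 - 6*(-6)) - 36615)) = √(31706 + 1/((1 + 36) - 36615)) = √(31706 + 1/(37 - 36615)) = √(31706 + 1/(-36578)) = √(31706 - 1/36578) = √(1159742067/36578) = √42421045326726/36578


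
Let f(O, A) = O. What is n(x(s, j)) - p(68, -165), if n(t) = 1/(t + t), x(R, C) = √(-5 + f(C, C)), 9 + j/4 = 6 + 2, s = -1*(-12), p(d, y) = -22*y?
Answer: -3630 - I/6 ≈ -3630.0 - 0.16667*I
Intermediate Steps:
s = 12
j = -4 (j = -36 + 4*(6 + 2) = -36 + 4*8 = -36 + 32 = -4)
x(R, C) = √(-5 + C)
n(t) = 1/(2*t)
n(x(s, j)) - p(68, -165) = 1/(2*(√(-5 - 4))) - (-22)*(-165) = 1/(2*(√(-9))) - 1*3630 = 1/(2*((3*I))) - 3630 = (-I/3)/2 - 3630 = -I/6 - 3630 = -3630 - I/6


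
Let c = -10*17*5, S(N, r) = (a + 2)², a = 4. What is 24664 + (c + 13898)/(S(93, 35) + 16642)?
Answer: 205679620/8339 ≈ 24665.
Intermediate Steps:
S(N, r) = 36 (S(N, r) = (4 + 2)² = 6² = 36)
c = -850 (c = -170*5 = -850)
24664 + (c + 13898)/(S(93, 35) + 16642) = 24664 + (-850 + 13898)/(36 + 16642) = 24664 + 13048/16678 = 24664 + 13048*(1/16678) = 24664 + 6524/8339 = 205679620/8339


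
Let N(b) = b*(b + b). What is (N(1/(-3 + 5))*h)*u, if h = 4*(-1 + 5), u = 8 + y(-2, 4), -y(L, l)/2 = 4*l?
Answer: -192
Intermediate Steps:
y(L, l) = -8*l
N(b) = 2*b² (N(b) = b*(2*b) = 2*b²)
u = -24 (u = 8 - 8*4 = 8 - 32 = -24)
h = 16 (h = 4*4 = 16)
(N(1/(-3 + 5))*h)*u = ((2*(1/(-3 + 5))²)*16)*(-24) = ((2*(1/2)²)*16)*(-24) = ((2*(½)²)*16)*(-24) = ((2*(¼))*16)*(-24) = ((½)*16)*(-24) = 8*(-24) = -192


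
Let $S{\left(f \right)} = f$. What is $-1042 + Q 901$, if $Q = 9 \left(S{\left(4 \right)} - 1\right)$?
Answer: $23285$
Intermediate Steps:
$Q = 27$ ($Q = 9 \left(4 - 1\right) = 9 \cdot 3 = 27$)
$-1042 + Q 901 = -1042 + 27 \cdot 901 = -1042 + 24327 = 23285$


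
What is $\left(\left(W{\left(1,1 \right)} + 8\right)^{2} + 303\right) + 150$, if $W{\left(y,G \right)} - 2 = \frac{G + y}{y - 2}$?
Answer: $517$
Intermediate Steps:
$W{\left(y,G \right)} = 2 + \frac{G + y}{-2 + y}$ ($W{\left(y,G \right)} = 2 + \frac{G + y}{y - 2} = 2 + \frac{G + y}{-2 + y}$)
$\left(\left(W{\left(1,1 \right)} + 8\right)^{2} + 303\right) + 150 = \left(\left(\frac{-4 + 1 + 3 \cdot 1}{-2 + 1} + 8\right)^{2} + 303\right) + 150 = \left(\left(\frac{-4 + 1 + 3}{-1} + 8\right)^{2} + 303\right) + 150 = \left(\left(\left(-1\right) 0 + 8\right)^{2} + 303\right) + 150 = \left(\left(0 + 8\right)^{2} + 303\right) + 150 = \left(8^{2} + 303\right) + 150 = \left(64 + 303\right) + 150 = 367 + 150 = 517$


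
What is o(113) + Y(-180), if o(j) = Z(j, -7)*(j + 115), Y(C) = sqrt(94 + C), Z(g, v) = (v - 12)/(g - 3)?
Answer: -2166/55 + I*sqrt(86) ≈ -39.382 + 9.2736*I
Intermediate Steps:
Z(g, v) = (-12 + v)/(-3 + g)
o(j) = -19*(115 + j)/(-3 + j) (o(j) = ((-12 - 7)/(-3 + j))*(j + 115) = (-19/(-3 + j))*(115 + j) = -19*(115 + j)/(-3 + j))
o(113) + Y(-180) = 19*(-115 - 1*113)/(-3 + 113) + sqrt(94 - 180) = 19*(-115 - 113)/110 + sqrt(-86) = 19*(1/110)*(-228) + I*sqrt(86) = -2166/55 + I*sqrt(86)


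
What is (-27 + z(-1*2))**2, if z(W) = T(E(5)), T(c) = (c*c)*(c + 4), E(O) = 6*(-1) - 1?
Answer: 30276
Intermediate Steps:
E(O) = -7 (E(O) = -6 - 1 = -7)
T(c) = c**2*(4 + c)
z(W) = -147 (z(W) = (-7)**2*(4 - 7) = 49*(-3) = -147)
(-27 + z(-1*2))**2 = (-27 - 147)**2 = (-174)**2 = 30276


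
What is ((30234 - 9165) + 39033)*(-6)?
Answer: -360612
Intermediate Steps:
((30234 - 9165) + 39033)*(-6) = (21069 + 39033)*(-6) = 60102*(-6) = -360612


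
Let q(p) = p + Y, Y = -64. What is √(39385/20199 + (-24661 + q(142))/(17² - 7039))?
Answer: √51332443642110/3029850 ≈ 2.3647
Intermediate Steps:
q(p) = -64 + p (q(p) = p - 64 = -64 + p)
√(39385/20199 + (-24661 + q(142))/(17² - 7039)) = √(39385/20199 + (-24661 + (-64 + 142))/(17² - 7039)) = √(39385*(1/20199) + (-24661 + 78)/(289 - 7039)) = √(39385/20199 - 24583/(-6750)) = √(39385/20199 - 24583*(-1/6750)) = √(39385/20199 + 24583/6750) = √(254133589/45447750) = √51332443642110/3029850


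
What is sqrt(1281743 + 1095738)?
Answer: sqrt(2377481) ≈ 1541.9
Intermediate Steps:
sqrt(1281743 + 1095738) = sqrt(2377481)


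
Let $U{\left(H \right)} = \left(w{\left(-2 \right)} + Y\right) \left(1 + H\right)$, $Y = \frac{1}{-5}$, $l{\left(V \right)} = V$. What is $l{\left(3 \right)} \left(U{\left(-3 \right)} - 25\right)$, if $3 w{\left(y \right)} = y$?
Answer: $- \frac{349}{5} \approx -69.8$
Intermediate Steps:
$w{\left(y \right)} = \frac{y}{3}$
$Y = - \frac{1}{5} \approx -0.2$
$U{\left(H \right)} = - \frac{13}{15} - \frac{13 H}{15}$ ($U{\left(H \right)} = \left(\frac{1}{3} \left(-2\right) - \frac{1}{5}\right) \left(1 + H\right) = \left(- \frac{2}{3} - \frac{1}{5}\right) \left(1 + H\right) = - \frac{13 \left(1 + H\right)}{15} = - \frac{13}{15} - \frac{13 H}{15}$)
$l{\left(3 \right)} \left(U{\left(-3 \right)} - 25\right) = 3 \left(\left(- \frac{13}{15} - - \frac{13}{5}\right) - 25\right) = 3 \left(\left(- \frac{13}{15} + \frac{13}{5}\right) - 25\right) = 3 \left(\frac{26}{15} - 25\right) = 3 \left(- \frac{349}{15}\right) = - \frac{349}{5}$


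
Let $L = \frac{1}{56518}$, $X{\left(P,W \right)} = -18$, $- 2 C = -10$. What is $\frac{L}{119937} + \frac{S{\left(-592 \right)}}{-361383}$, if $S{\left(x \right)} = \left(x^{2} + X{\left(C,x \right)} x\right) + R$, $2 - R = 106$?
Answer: $- \frac{24719018468227}{24744147219022} \approx -0.99898$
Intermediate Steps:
$C = 5$ ($C = \left(- \frac{1}{2}\right) \left(-10\right) = 5$)
$R = -104$ ($R = 2 - 106 = -104$)
$S{\left(x \right)} = -104 + x^{2} - 18 x$ ($S{\left(x \right)} = \left(x^{2} - 18 x\right) - 104 = -104 + x^{2} - 18 x$)
$L = \frac{1}{56518} \approx 1.7693 \cdot 10^{-5}$
$\frac{L}{119937} + \frac{S{\left(-592 \right)}}{-361383} = \frac{1}{56518 \cdot 119937} + \frac{-104 + \left(-592\right)^{2} - -10656}{-361383} = \frac{1}{56518} \cdot \frac{1}{119937} + \left(-104 + 350464 + 10656\right) \left(- \frac{1}{361383}\right) = \frac{1}{6778599366} + 361016 \left(- \frac{1}{361383}\right) = \frac{1}{6778599366} - \frac{361016}{361383} = - \frac{24719018468227}{24744147219022}$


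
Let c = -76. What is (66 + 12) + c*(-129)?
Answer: 9882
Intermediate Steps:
(66 + 12) + c*(-129) = (66 + 12) - 76*(-129) = 78 + 9804 = 9882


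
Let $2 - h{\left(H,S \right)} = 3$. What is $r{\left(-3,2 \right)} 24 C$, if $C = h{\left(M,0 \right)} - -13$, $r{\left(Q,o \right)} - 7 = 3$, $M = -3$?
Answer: $2880$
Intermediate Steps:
$h{\left(H,S \right)} = -1$ ($h{\left(H,S \right)} = 2 - 3 = -1$)
$r{\left(Q,o \right)} = 10$ ($r{\left(Q,o \right)} = 7 + 3 = 10$)
$C = 12$ ($C = -1 - -13 = -1 + 13 = 12$)
$r{\left(-3,2 \right)} 24 C = 10 \cdot 24 \cdot 12 = 240 \cdot 12 = 2880$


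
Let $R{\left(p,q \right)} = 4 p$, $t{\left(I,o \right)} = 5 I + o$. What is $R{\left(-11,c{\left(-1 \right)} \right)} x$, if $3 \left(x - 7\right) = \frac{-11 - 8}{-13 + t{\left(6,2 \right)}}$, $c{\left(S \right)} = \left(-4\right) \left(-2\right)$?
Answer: $- \frac{880}{3} \approx -293.33$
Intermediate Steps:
$t{\left(I,o \right)} = o + 5 I$
$c{\left(S \right)} = 8$
$x = \frac{20}{3}$ ($x = 7 + \frac{\left(-11 - 8\right) \frac{1}{-13 + \left(2 + 5 \cdot 6\right)}}{3} = 7 + \frac{\left(-19\right) \frac{1}{-13 + \left(2 + 30\right)}}{3} = 7 + \frac{\left(-19\right) \frac{1}{-13 + 32}}{3} = 7 + \frac{\left(-19\right) \frac{1}{19}}{3} = 7 + \frac{1}{3} \left(-1\right) = 7 - \frac{1}{3} = \frac{20}{3} \approx 6.6667$)
$R{\left(-11,c{\left(-1 \right)} \right)} x = 4 \left(-11\right) \frac{20}{3} = \left(-44\right) \frac{20}{3} = - \frac{880}{3}$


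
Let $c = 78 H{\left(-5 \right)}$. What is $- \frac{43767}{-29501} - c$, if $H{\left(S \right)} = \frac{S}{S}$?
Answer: $- \frac{2257311}{29501} \approx -76.516$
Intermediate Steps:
$H{\left(S \right)} = 1$
$c = 78$ ($c = 78 \cdot 1 = 78$)
$- \frac{43767}{-29501} - c = - \frac{43767}{-29501} - 78 = \left(-43767\right) \left(- \frac{1}{29501}\right) - 78 = \frac{43767}{29501} - 78 = - \frac{2257311}{29501}$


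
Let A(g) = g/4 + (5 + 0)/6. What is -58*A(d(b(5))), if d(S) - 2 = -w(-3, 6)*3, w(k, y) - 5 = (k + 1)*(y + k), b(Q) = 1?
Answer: -725/6 ≈ -120.83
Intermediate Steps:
w(k, y) = 5 + (1 + k)*(k + y) (w(k, y) = 5 + (k + 1)*(y + k) = 5 + (1 + k)*(k + y))
d(S) = 5 (d(S) = 2 - (5 - 3 + 6 + (-3)**2 - 3*6)*3 = 2 - (5 - 3 + 6 + 9 - 18)*3 = 2 - 1*(-1)*3 = 2 + 1*3 = 2 + 3 = 5)
A(g) = 5/6 + g/4 (A(g) = g*(1/4) + 5*(1/6) = g/4 + 5/6 = 5/6 + g/4)
-58*A(d(b(5))) = -58*(5/6 + (1/4)*5) = -58*(5/6 + 5/4) = -58*25/12 = -725/6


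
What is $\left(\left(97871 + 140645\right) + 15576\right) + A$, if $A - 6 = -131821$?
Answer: $122277$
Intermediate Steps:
$A = -131815$ ($A = 6 - 131821 = -131815$)
$\left(\left(97871 + 140645\right) + 15576\right) + A = \left(\left(97871 + 140645\right) + 15576\right) - 131815 = \left(238516 + 15576\right) - 131815 = 254092 - 131815 = 122277$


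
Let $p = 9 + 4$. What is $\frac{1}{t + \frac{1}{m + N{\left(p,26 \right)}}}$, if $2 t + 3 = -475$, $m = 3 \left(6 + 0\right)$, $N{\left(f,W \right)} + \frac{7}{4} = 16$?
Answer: $- \frac{129}{30827} \approx -0.0041846$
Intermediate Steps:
$p = 13$
$N{\left(f,W \right)} = \frac{57}{4}$ ($N{\left(f,W \right)} = - \frac{7}{4} + 16 = \frac{57}{4}$)
$m = 18$ ($m = 3 \cdot 6 = 18$)
$t = -239$ ($t = - \frac{3}{2} + \frac{1}{2} \left(-475\right) = - \frac{3}{2} - \frac{475}{2} = -239$)
$\frac{1}{t + \frac{1}{m + N{\left(p,26 \right)}}} = \frac{1}{-239 + \frac{1}{18 + \frac{57}{4}}} = \frac{1}{-239 + \frac{1}{\frac{129}{4}}} = \frac{1}{-239 + \frac{4}{129}} = \frac{1}{- \frac{30827}{129}} = - \frac{129}{30827}$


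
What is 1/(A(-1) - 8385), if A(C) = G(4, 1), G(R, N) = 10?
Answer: -1/8375 ≈ -0.00011940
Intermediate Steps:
A(C) = 10
1/(A(-1) - 8385) = 1/(10 - 8385) = 1/(-8375) = -1/8375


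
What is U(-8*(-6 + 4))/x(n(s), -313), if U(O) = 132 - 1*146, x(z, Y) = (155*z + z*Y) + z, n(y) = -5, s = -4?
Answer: -14/785 ≈ -0.017834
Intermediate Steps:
x(z, Y) = 156*z + Y*z (x(z, Y) = (155*z + Y*z) + z = 156*z + Y*z)
U(O) = -14 (U(O) = 132 - 146 = -14)
U(-8*(-6 + 4))/x(n(s), -313) = -14*(-1/(5*(156 - 313))) = -14/((-5*(-157))) = -14/785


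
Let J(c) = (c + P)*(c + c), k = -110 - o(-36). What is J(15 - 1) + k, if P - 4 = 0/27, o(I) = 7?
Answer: 387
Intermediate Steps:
k = -117 (k = -110 - 1*7 = -110 - 7 = -117)
P = 4 (P = 4 + 0/27 = 4 + 0*(1/27) = 4 + 0 = 4)
J(c) = 2*c*(4 + c) (J(c) = (c + 4)*(c + c) = (4 + c)*(2*c) = 2*c*(4 + c))
J(15 - 1) + k = 2*(15 - 1)*(4 + (15 - 1)) - 117 = 2*14*(4 + 14) - 117 = 2*14*18 - 117 = 504 - 117 = 387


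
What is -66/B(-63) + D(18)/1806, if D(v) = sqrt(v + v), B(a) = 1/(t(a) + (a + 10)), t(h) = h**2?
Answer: -77795255/301 ≈ -2.5846e+5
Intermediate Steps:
B(a) = 1/(10 + a + a**2) (B(a) = 1/(a**2 + (a + 10)) = 1/(a**2 + (10 + a)) = 1/(10 + a + a**2))
D(v) = sqrt(2)*sqrt(v) (D(v) = sqrt(2*v) = sqrt(2)*sqrt(v))
-66/B(-63) + D(18)/1806 = -66/(1/(10 - 63 + (-63)**2)) + (sqrt(2)*sqrt(18))/1806 = -66/(1/(10 - 63 + 3969)) + (sqrt(2)*(3*sqrt(2)))*(1/1806) = -66/(1/3916) + 6*(1/1806) = -66/1/3916 + 1/301 = -66*3916 + 1/301 = -258456 + 1/301 = -77795255/301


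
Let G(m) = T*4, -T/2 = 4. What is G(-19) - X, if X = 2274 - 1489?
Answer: -817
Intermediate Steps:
T = -8 (T = -2*4 = -8)
G(m) = -32 (G(m) = -8*4 = -32)
X = 785
G(-19) - X = -32 - 1*785 = -32 - 785 = -817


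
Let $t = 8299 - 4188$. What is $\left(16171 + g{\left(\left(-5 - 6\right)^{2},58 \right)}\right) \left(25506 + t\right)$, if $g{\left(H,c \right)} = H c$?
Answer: $686788613$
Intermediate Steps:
$t = 4111$
$\left(16171 + g{\left(\left(-5 - 6\right)^{2},58 \right)}\right) \left(25506 + t\right) = \left(16171 + \left(-5 - 6\right)^{2} \cdot 58\right) \left(25506 + 4111\right) = \left(16171 + \left(-11\right)^{2} \cdot 58\right) 29617 = \left(16171 + 121 \cdot 58\right) 29617 = \left(16171 + 7018\right) 29617 = 23189 \cdot 29617 = 686788613$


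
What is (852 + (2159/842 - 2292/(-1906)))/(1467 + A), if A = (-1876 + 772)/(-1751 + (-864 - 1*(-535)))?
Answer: 44634811715/76543014927 ≈ 0.58313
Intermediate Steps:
A = 69/130 (A = -1104/(-1751 + (-864 + 535)) = -1104/(-1751 - 329) = -1104/(-2080) = -1104*(-1/2080) = 69/130 ≈ 0.53077)
(852 + (2159/842 - 2292/(-1906)))/(1467 + A) = (852 + (2159/842 - 2292/(-1906)))/(1467 + 69/130) = (852 + (2159*(1/842) - 2292*(-1/1906)))/(190779/130) = (852 + (2159/842 + 1146/953))*(130/190779) = (852 + 3022459/802426)*(130/190779) = (686689411/802426)*(130/190779) = 44634811715/76543014927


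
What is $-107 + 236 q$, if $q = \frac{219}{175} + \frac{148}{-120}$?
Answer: $- \frac{53933}{525} \approx -102.73$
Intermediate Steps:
$q = \frac{19}{1050}$ ($q = 219 \cdot \frac{1}{175} + 148 \left(- \frac{1}{120}\right) = \frac{219}{175} - \frac{37}{30} = \frac{19}{1050} \approx 0.018095$)
$-107 + 236 q = -107 + 236 \cdot \frac{19}{1050} = -107 + \frac{2242}{525} = - \frac{53933}{525}$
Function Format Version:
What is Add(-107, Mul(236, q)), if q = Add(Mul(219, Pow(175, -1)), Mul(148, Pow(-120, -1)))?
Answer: Rational(-53933, 525) ≈ -102.73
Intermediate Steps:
q = Rational(19, 1050) (q = Add(Mul(219, Rational(1, 175)), Mul(148, Rational(-1, 120))) = Add(Rational(219, 175), Rational(-37, 30)) = Rational(19, 1050) ≈ 0.018095)
Add(-107, Mul(236, q)) = Add(-107, Mul(236, Rational(19, 1050))) = Add(-107, Rational(2242, 525)) = Rational(-53933, 525)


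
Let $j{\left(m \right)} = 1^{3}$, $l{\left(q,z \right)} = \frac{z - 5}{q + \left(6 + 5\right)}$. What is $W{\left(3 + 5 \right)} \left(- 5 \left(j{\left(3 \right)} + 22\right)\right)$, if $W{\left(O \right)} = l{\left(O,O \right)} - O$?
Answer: $\frac{17135}{19} \approx 901.84$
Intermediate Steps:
$l{\left(q,z \right)} = \frac{-5 + z}{11 + q}$ ($l{\left(q,z \right)} = \frac{-5 + z}{q + 11} = \frac{-5 + z}{11 + q}$)
$j{\left(m \right)} = 1$
$W{\left(O \right)} = - O + \frac{-5 + O}{11 + O}$ ($W{\left(O \right)} = \frac{-5 + O}{11 + O} - O = - O + \frac{-5 + O}{11 + O}$)
$W{\left(3 + 5 \right)} \left(- 5 \left(j{\left(3 \right)} + 22\right)\right) = \frac{-5 + \left(3 + 5\right) - \left(3 + 5\right) \left(11 + \left(3 + 5\right)\right)}{11 + \left(3 + 5\right)} \left(- 5 \left(1 + 22\right)\right) = \frac{-5 + 8 - 8 \left(11 + 8\right)}{11 + 8} \left(\left(-5\right) 23\right) = \frac{-5 + 8 - 8 \cdot 19}{19} \left(-115\right) = \frac{-5 + 8 - 152}{19} \left(-115\right) = \frac{1}{19} \left(-149\right) \left(-115\right) = \left(- \frac{149}{19}\right) \left(-115\right) = \frac{17135}{19}$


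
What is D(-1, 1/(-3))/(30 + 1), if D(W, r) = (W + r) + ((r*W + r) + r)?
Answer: -5/93 ≈ -0.053763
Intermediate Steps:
D(W, r) = W + 3*r + W*r (D(W, r) = (W + r) + ((W*r + r) + r) = (W + r) + ((r + W*r) + r) = (W + r) + (2*r + W*r) = W + 3*r + W*r)
D(-1, 1/(-3))/(30 + 1) = (-1 + 3/(-3) - 1/(-3))/(30 + 1) = (-1 + 3*(-⅓) - 1*(-⅓))/31 = (-1 - 1 + ⅓)/31 = (1/31)*(-5/3) = -5/93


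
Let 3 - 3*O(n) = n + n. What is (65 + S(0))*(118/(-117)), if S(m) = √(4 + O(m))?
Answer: -590/9 - 118*√5/117 ≈ -67.811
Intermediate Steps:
O(n) = 1 - 2*n/3 (O(n) = 1 - (n + n)/3 = 1 - 2*n/3)
S(m) = √(5 - 2*m/3) (S(m) = √(4 + (1 - 2*m/3)) = √(5 - 2*m/3))
(65 + S(0))*(118/(-117)) = (65 + √(45 - 6*0)/3)*(118/(-117)) = (65 + √(45 + 0)/3)*(118*(-1/117)) = (65 + √45/3)*(-118/117) = (65 + (3*√5)/3)*(-118/117) = (65 + √5)*(-118/117) = -590/9 - 118*√5/117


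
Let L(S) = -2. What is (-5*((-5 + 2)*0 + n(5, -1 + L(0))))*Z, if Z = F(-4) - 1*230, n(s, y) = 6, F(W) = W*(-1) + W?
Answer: 6900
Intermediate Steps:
F(W) = 0 (F(W) = -W + W = 0)
Z = -230 (Z = 0 - 1*230 = 0 - 230 = -230)
(-5*((-5 + 2)*0 + n(5, -1 + L(0))))*Z = -5*((-5 + 2)*0 + 6)*(-230) = -5*(-3*0 + 6)*(-230) = -5*(0 + 6)*(-230) = -5*6*(-230) = -30*(-230) = 6900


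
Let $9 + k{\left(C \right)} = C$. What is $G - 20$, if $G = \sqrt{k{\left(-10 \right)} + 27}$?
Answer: $-20 + 2 \sqrt{2} \approx -17.172$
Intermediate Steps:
$k{\left(C \right)} = -9 + C$
$G = 2 \sqrt{2}$ ($G = \sqrt{\left(-9 - 10\right) + 27} = \sqrt{-19 + 27} = \sqrt{8} = 2 \sqrt{2} \approx 2.8284$)
$G - 20 = 2 \sqrt{2} - 20 = -20 + 2 \sqrt{2}$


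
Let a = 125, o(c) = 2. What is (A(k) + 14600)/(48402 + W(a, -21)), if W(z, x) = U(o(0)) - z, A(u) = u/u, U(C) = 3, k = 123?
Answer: 14601/48280 ≈ 0.30242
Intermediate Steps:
A(u) = 1
W(z, x) = 3 - z
(A(k) + 14600)/(48402 + W(a, -21)) = (1 + 14600)/(48402 + (3 - 1*125)) = 14601/(48402 + (3 - 125)) = 14601/(48402 - 122) = 14601/48280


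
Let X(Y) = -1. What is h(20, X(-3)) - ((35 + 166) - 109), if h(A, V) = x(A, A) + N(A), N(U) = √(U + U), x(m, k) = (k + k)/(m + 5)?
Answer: -452/5 + 2*√10 ≈ -84.075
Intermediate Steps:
x(m, k) = 2*k/(5 + m) (x(m, k) = (2*k)/(5 + m) = 2*k/(5 + m))
N(U) = √2*√U (N(U) = √(2*U) = √2*√U)
h(A, V) = √2*√A + 2*A/(5 + A) (h(A, V) = 2*A/(5 + A) + √2*√A = √2*√A + 2*A/(5 + A))
h(20, X(-3)) - ((35 + 166) - 109) = (2*20 + √2*√20*(5 + 20))/(5 + 20) - ((35 + 166) - 109) = (40 + √2*(2*√5)*25)/25 - (201 - 109) = (40 + 50*√10)/25 - 1*92 = (8/5 + 2*√10) - 92 = -452/5 + 2*√10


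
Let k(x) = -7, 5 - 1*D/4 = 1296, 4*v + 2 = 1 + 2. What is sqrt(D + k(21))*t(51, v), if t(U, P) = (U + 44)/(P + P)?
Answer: 190*I*sqrt(5171) ≈ 13663.0*I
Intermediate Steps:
v = 1/4 (v = -1/2 + (1 + 2)/4 = -1/2 + (1/4)*3 = -1/2 + 3/4 = 1/4 ≈ 0.25000)
D = -5164 (D = 20 - 4*1296 = 20 - 5184 = -5164)
t(U, P) = (44 + U)/(2*P) (t(U, P) = (44 + U)/((2*P)) = (44 + U)*(1/(2*P)) = (44 + U)/(2*P))
sqrt(D + k(21))*t(51, v) = sqrt(-5164 - 7)*((44 + 51)/(2*(1/4))) = sqrt(-5171)*((1/2)*4*95) = (I*sqrt(5171))*190 = 190*I*sqrt(5171)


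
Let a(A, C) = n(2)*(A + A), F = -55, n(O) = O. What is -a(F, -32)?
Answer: 220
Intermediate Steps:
a(A, C) = 4*A (a(A, C) = 2*(A + A) = 2*(2*A) = 4*A)
-a(F, -32) = -4*(-55) = -1*(-220) = 220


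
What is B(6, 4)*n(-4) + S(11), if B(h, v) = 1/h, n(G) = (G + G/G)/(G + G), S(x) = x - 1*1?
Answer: 161/16 ≈ 10.063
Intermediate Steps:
S(x) = -1 + x (S(x) = x - 1 = -1 + x)
n(G) = (1 + G)/(2*G) (n(G) = (G + 1)/((2*G)) = (1 + G)*(1/(2*G)) = (1 + G)/(2*G))
B(6, 4)*n(-4) + S(11) = ((½)*(1 - 4)/(-4))/6 + (-1 + 11) = ((½)*(-¼)*(-3))/6 + 10 = (⅙)*(3/8) + 10 = 1/16 + 10 = 161/16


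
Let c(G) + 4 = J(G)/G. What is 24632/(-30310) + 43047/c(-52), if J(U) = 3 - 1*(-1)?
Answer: -8481557453/803215 ≈ -10560.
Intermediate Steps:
J(U) = 4 (J(U) = 3 + 1 = 4)
c(G) = -4 + 4/G
24632/(-30310) + 43047/c(-52) = 24632/(-30310) + 43047/(-4 + 4/(-52)) = 24632*(-1/30310) + 43047/(-4 + 4*(-1/52)) = -12316/15155 + 43047/(-4 - 1/13) = -12316/15155 + 43047/(-53/13) = -12316/15155 + 43047*(-13/53) = -12316/15155 - 559611/53 = -8481557453/803215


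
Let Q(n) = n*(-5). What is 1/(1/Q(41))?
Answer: -205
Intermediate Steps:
Q(n) = -5*n
1/(1/Q(41)) = 1/(1/(-5*41)) = 1/(1/(-205)) = 1/(-1/205) = -205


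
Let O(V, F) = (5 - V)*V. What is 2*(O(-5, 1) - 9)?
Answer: -118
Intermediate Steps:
O(V, F) = V*(5 - V)
2*(O(-5, 1) - 9) = 2*(-5*(5 - 1*(-5)) - 9) = 2*(-5*(5 + 5) - 9) = 2*(-5*10 - 9) = 2*(-50 - 9) = 2*(-59) = -118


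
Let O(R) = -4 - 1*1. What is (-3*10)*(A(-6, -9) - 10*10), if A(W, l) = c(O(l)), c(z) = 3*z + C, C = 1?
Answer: 3420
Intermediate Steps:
O(R) = -5 (O(R) = -4 - 1 = -5)
c(z) = 1 + 3*z (c(z) = 3*z + 1 = 1 + 3*z)
A(W, l) = -14 (A(W, l) = 1 + 3*(-5) = 1 - 15 = -14)
(-3*10)*(A(-6, -9) - 10*10) = (-3*10)*(-14 - 10*10) = -30*(-14 - 100) = -30*(-114) = 3420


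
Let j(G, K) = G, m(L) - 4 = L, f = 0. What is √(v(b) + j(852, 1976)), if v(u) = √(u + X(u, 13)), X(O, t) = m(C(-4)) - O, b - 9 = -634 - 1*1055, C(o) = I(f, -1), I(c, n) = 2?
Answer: √(852 + √6) ≈ 29.231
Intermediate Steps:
C(o) = 2
m(L) = 4 + L
b = -1680 (b = 9 + (-634 - 1*1055) = 9 + (-634 - 1055) = 9 - 1689 = -1680)
X(O, t) = 6 - O (X(O, t) = (4 + 2) - O = 6 - O)
v(u) = √6 (v(u) = √(u + (6 - u)) = √6)
√(v(b) + j(852, 1976)) = √(√6 + 852) = √(852 + √6)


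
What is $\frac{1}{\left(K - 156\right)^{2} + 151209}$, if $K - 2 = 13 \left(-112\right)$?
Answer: $\frac{1}{2743309} \approx 3.6452 \cdot 10^{-7}$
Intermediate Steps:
$K = -1454$ ($K = 2 + 13 \left(-112\right) = 2 - 1456 = -1454$)
$\frac{1}{\left(K - 156\right)^{2} + 151209} = \frac{1}{\left(-1454 - 156\right)^{2} + 151209} = \frac{1}{\left(-1610\right)^{2} + 151209} = \frac{1}{2592100 + 151209} = \frac{1}{2743309}$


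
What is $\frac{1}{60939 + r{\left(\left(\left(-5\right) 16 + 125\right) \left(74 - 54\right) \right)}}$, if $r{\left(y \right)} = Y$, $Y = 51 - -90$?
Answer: $\frac{1}{61080} \approx 1.6372 \cdot 10^{-5}$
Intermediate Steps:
$Y = 141$ ($Y = 51 + 90 = 141$)
$r{\left(y \right)} = 141$
$\frac{1}{60939 + r{\left(\left(\left(-5\right) 16 + 125\right) \left(74 - 54\right) \right)}} = \frac{1}{60939 + 141} = \frac{1}{61080}$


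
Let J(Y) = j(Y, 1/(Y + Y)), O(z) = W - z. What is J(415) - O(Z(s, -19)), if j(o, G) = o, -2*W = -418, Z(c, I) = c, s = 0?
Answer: 206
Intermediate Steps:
W = 209 (W = -½*(-418) = 209)
O(z) = 209 - z
J(Y) = Y
J(415) - O(Z(s, -19)) = 415 - (209 - 1*0) = 415 - (209 + 0) = 415 - 1*209 = 415 - 209 = 206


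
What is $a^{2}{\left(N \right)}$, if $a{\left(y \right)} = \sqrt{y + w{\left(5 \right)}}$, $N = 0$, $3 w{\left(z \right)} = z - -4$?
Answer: $3$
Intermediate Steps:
$w{\left(z \right)} = \frac{4}{3} + \frac{z}{3}$ ($w{\left(z \right)} = \frac{z - -4}{3} = \frac{z + 4}{3} = \frac{4 + z}{3} = \frac{4}{3} + \frac{z}{3}$)
$a{\left(y \right)} = \sqrt{3 + y}$ ($a{\left(y \right)} = \sqrt{y + \left(\frac{4}{3} + \frac{1}{3} \cdot 5\right)} = \sqrt{y + \left(\frac{4}{3} + \frac{5}{3}\right)} = \sqrt{y + 3} = \sqrt{3 + y}$)
$a^{2}{\left(N \right)} = \left(\sqrt{3 + 0}\right)^{2} = \left(\sqrt{3}\right)^{2} = 3$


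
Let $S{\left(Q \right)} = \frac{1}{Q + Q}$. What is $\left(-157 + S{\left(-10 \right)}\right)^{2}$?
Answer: $\frac{9865881}{400} \approx 24665.0$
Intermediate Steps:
$S{\left(Q \right)} = \frac{1}{2 Q}$
$\left(-157 + S{\left(-10 \right)}\right)^{2} = \left(-157 + \frac{1}{2 \left(-10\right)}\right)^{2} = \left(-157 + \frac{1}{2} \left(- \frac{1}{10}\right)\right)^{2} = \left(-157 - \frac{1}{20}\right)^{2} = \left(- \frac{3141}{20}\right)^{2} = \frac{9865881}{400}$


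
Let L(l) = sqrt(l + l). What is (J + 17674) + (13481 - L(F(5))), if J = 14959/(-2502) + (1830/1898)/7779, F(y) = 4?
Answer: 191778730905317/6156814014 - 2*sqrt(2) ≈ 31146.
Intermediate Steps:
L(l) = sqrt(2)*sqrt(l) (L(l) = sqrt(2*l) = sqrt(2)*sqrt(l))
J = -36809700853/6156814014 (J = 14959*(-1/2502) + (1830*(1/1898))*(1/7779) = -14959/2502 + (915/949)*(1/7779) = -14959/2502 + 305/2460757 = -36809700853/6156814014 ≈ -5.9787)
(J + 17674) + (13481 - L(F(5))) = (-36809700853/6156814014 + 17674) + (13481 - sqrt(2)*sqrt(4)) = 108778721182583/6156814014 + (13481 - sqrt(2)*2) = 108778721182583/6156814014 + (13481 - 2*sqrt(2)) = 191778730905317/6156814014 - 2*sqrt(2)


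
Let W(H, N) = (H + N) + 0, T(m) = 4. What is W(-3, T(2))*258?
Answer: 258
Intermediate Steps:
W(H, N) = H + N
W(-3, T(2))*258 = (-3 + 4)*258 = 1*258 = 258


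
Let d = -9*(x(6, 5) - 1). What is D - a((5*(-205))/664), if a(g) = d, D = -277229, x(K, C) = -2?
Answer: -277256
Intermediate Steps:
d = 27 (d = -9*(-2 - 1) = -9*(-3) = 27)
a(g) = 27
D - a((5*(-205))/664) = -277229 - 1*27 = -277229 - 27 = -277256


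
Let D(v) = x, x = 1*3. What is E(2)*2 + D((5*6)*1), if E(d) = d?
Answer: 7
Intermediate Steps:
x = 3
D(v) = 3
E(2)*2 + D((5*6)*1) = 2*2 + 3 = 4 + 3 = 7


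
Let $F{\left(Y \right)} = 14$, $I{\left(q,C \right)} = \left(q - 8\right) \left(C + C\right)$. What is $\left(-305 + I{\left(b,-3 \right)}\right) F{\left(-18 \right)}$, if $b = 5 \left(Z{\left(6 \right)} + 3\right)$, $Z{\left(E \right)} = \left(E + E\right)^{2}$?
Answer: $-65338$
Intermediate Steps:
$Z{\left(E \right)} = 4 E^{2}$ ($Z{\left(E \right)} = \left(2 E\right)^{2} = 4 E^{2}$)
$b = 735$ ($b = 5 \left(4 \cdot 6^{2} + 3\right) = 5 \left(4 \cdot 36 + 3\right) = 5 \left(144 + 3\right) = 5 \cdot 147 = 735$)
$I{\left(q,C \right)} = 2 C \left(-8 + q\right)$ ($I{\left(q,C \right)} = \left(-8 + q\right) 2 C = 2 C \left(-8 + q\right)$)
$\left(-305 + I{\left(b,-3 \right)}\right) F{\left(-18 \right)} = \left(-305 + 2 \left(-3\right) \left(-8 + 735\right)\right) 14 = \left(-305 + 2 \left(-3\right) 727\right) 14 = \left(-305 - 4362\right) 14 = \left(-4667\right) 14 = -65338$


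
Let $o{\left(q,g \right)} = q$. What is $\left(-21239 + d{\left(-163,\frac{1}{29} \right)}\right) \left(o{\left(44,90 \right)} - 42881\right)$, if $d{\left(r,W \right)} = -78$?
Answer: $913156329$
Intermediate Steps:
$\left(-21239 + d{\left(-163,\frac{1}{29} \right)}\right) \left(o{\left(44,90 \right)} - 42881\right) = \left(-21239 - 78\right) \left(44 - 42881\right) = \left(-21317\right) \left(-42837\right) = 913156329$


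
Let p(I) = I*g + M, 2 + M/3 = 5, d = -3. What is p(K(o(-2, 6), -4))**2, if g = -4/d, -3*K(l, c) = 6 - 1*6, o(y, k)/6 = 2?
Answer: 81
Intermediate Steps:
o(y, k) = 12 (o(y, k) = 6*2 = 12)
K(l, c) = 0 (K(l, c) = -(6 - 1*6)/3 = -(6 - 6)/3 = -1/3*0 = 0)
M = 9 (M = -6 + 3*5 = -6 + 15 = 9)
g = 4/3 (g = -4/(-3) = -4*(-1/3) = 4/3 ≈ 1.3333)
p(I) = 9 + 4*I/3 (p(I) = I*(4/3) + 9 = 4*I/3 + 9 = 9 + 4*I/3)
p(K(o(-2, 6), -4))**2 = (9 + (4/3)*0)**2 = (9 + 0)**2 = 9**2 = 81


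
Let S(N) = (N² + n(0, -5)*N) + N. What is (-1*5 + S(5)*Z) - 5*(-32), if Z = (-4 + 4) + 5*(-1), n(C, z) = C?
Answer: 5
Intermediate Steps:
S(N) = N + N² (S(N) = (N² + 0*N) + N = (N² + 0) + N = N² + N = N + N²)
Z = -5 (Z = 0 - 5 = -5)
(-1*5 + S(5)*Z) - 5*(-32) = (-1*5 + (5*(1 + 5))*(-5)) - 5*(-32) = (-5 + (5*6)*(-5)) + 160 = (-5 + 30*(-5)) + 160 = (-5 - 150) + 160 = -155 + 160 = 5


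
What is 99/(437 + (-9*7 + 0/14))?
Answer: 9/34 ≈ 0.26471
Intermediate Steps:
99/(437 + (-9*7 + 0/14)) = 99/(437 + (-63 + 0*(1/14))) = 99/(437 + (-63 + 0)) = 99/(437 - 63) = 99/374 = 99*(1/374) = 9/34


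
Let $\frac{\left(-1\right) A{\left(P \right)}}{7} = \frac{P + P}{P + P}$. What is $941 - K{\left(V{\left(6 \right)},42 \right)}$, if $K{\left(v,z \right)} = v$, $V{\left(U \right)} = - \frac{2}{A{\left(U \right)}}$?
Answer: $\frac{6585}{7} \approx 940.71$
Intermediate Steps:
$A{\left(P \right)} = -7$ ($A{\left(P \right)} = - 7 \frac{P + P}{P + P} = - 7 \frac{2 P}{2 P} = - 7 \cdot 2 P \frac{1}{2 P} = \left(-7\right) 1 = -7$)
$V{\left(U \right)} = \frac{2}{7}$ ($V{\left(U \right)} = - \frac{2}{-7} = \left(-2\right) \left(- \frac{1}{7}\right) = \frac{2}{7}$)
$941 - K{\left(V{\left(6 \right)},42 \right)} = 941 - \frac{2}{7} = \frac{6585}{7}$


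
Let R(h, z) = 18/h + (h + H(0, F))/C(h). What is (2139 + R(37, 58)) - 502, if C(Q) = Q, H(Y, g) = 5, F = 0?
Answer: 60629/37 ≈ 1638.6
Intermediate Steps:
R(h, z) = 18/h + (5 + h)/h (R(h, z) = 18/h + (h + 5)/h = 18/h + (5 + h)/h)
(2139 + R(37, 58)) - 502 = (2139 + (23 + 37)/37) - 502 = (2139 + (1/37)*60) - 502 = (2139 + 60/37) - 502 = 79203/37 - 502 = 60629/37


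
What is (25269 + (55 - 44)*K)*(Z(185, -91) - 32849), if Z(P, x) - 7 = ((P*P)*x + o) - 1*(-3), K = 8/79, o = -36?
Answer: -6283177551650/79 ≈ -7.9534e+10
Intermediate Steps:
K = 8/79 (K = 8*(1/79) = 8/79 ≈ 0.10127)
Z(P, x) = -26 + x*P**2 (Z(P, x) = 7 + (((P*P)*x - 36) - 1*(-3)) = 7 + ((P**2*x - 36) + 3) = 7 + ((x*P**2 - 36) + 3) = 7 + ((-36 + x*P**2) + 3) = 7 + (-33 + x*P**2) = -26 + x*P**2)
(25269 + (55 - 44)*K)*(Z(185, -91) - 32849) = (25269 + (55 - 44)*(8/79))*((-26 - 91*185**2) - 32849) = (25269 + 11*(8/79))*((-26 - 91*34225) - 32849) = (25269 + 88/79)*((-26 - 3114475) - 32849) = 1996339*(-3114501 - 32849)/79 = (1996339/79)*(-3147350) = -6283177551650/79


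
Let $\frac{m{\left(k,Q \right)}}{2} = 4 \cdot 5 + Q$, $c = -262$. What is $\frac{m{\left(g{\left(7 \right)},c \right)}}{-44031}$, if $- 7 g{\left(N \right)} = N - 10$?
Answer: $\frac{484}{44031} \approx 0.010992$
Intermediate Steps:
$g{\left(N \right)} = \frac{10}{7} - \frac{N}{7}$ ($g{\left(N \right)} = - \frac{N - 10}{7} = - \frac{-10 + N}{7} = \frac{10}{7} - \frac{N}{7}$)
$m{\left(k,Q \right)} = 40 + 2 Q$ ($m{\left(k,Q \right)} = 2 \left(4 \cdot 5 + Q\right) = 2 \left(20 + Q\right) = 40 + 2 Q$)
$\frac{m{\left(g{\left(7 \right)},c \right)}}{-44031} = \frac{40 + 2 \left(-262\right)}{-44031} = \left(40 - 524\right) \left(- \frac{1}{44031}\right) = \left(-484\right) \left(- \frac{1}{44031}\right) = \frac{484}{44031}$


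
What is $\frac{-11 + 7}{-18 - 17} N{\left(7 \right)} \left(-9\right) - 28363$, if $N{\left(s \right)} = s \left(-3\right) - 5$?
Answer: $- \frac{991769}{35} \approx -28336.0$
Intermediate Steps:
$N{\left(s \right)} = -5 - 3 s$ ($N{\left(s \right)} = - 3 s - 5 = -5 - 3 s$)
$\frac{-11 + 7}{-18 - 17} N{\left(7 \right)} \left(-9\right) - 28363 = \frac{-11 + 7}{-18 - 17} \left(-5 - 21\right) \left(-9\right) - 28363 = - \frac{4}{-35} \left(-5 - 21\right) \left(-9\right) - 28363 = \left(-4\right) \left(- \frac{1}{35}\right) \left(-26\right) \left(-9\right) - 28363 = \frac{4}{35} \left(-26\right) \left(-9\right) - 28363 = \left(- \frac{104}{35}\right) \left(-9\right) - 28363 = \frac{936}{35} - 28363 = - \frac{991769}{35}$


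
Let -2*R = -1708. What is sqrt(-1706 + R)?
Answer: 2*I*sqrt(213) ≈ 29.189*I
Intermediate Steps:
R = 854 (R = -1/2*(-1708) = 854)
sqrt(-1706 + R) = sqrt(-1706 + 854) = sqrt(-852) = 2*I*sqrt(213)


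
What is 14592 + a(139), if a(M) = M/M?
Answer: 14593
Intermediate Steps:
a(M) = 1
14592 + a(139) = 14592 + 1 = 14593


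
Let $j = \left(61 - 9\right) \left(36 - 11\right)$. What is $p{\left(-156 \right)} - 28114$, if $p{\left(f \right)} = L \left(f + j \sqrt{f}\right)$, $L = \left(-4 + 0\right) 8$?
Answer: $-23122 - 83200 i \sqrt{39} \approx -23122.0 - 5.1958 \cdot 10^{5} i$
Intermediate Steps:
$j = 1300$ ($j = 52 \cdot 25 = 1300$)
$L = -32$ ($L = \left(-4\right) 8 = -32$)
$p{\left(f \right)} = - 41600 \sqrt{f} - 32 f$ ($p{\left(f \right)} = - 32 \left(f + 1300 \sqrt{f}\right) = - 41600 \sqrt{f} - 32 f$)
$p{\left(-156 \right)} - 28114 = \left(- 41600 \sqrt{-156} - -4992\right) - 28114 = \left(- 41600 \cdot 2 i \sqrt{39} + 4992\right) - 28114 = \left(- 83200 i \sqrt{39} + 4992\right) - 28114 = \left(4992 - 83200 i \sqrt{39}\right) - 28114 = -23122 - 83200 i \sqrt{39}$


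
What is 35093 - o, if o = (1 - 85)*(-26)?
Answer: 32909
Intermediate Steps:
o = 2184 (o = -84*(-26) = 2184)
35093 - o = 35093 - 1*2184 = 35093 - 2184 = 32909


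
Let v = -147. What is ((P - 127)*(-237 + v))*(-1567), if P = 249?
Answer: 73410816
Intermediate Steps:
((P - 127)*(-237 + v))*(-1567) = ((249 - 127)*(-237 - 147))*(-1567) = (122*(-384))*(-1567) = -46848*(-1567) = 73410816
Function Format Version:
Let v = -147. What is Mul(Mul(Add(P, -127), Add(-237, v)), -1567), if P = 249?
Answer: 73410816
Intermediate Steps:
Mul(Mul(Add(P, -127), Add(-237, v)), -1567) = Mul(Mul(Add(249, -127), Add(-237, -147)), -1567) = Mul(Mul(122, -384), -1567) = Mul(-46848, -1567) = 73410816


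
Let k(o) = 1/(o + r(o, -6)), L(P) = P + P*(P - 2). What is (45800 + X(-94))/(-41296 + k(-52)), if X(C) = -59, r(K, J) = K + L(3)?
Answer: -1494206/1349003 ≈ -1.1076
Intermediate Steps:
L(P) = P + P*(-2 + P)
r(K, J) = 6 + K (r(K, J) = K + 3*(-1 + 3) = K + 3*2 = K + 6 = 6 + K)
k(o) = 1/(6 + 2*o) (k(o) = 1/(o + (6 + o)) = 1/(6 + 2*o))
(45800 + X(-94))/(-41296 + k(-52)) = (45800 - 59)/(-41296 + 1/(2*(3 - 52))) = 45741/(-41296 + (½)/(-49)) = 45741/(-41296 + (½)*(-1/49)) = 45741/(-41296 - 1/98) = 45741/(-4047009/98) = 45741*(-98/4047009) = -1494206/1349003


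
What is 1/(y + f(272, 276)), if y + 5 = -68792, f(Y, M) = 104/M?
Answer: -69/4746967 ≈ -1.4536e-5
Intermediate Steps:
y = -68797 (y = -5 - 68792 = -68797)
1/(y + f(272, 276)) = 1/(-68797 + 104/276) = 1/(-68797 + 104*(1/276)) = 1/(-68797 + 26/69) = 1/(-4746967/69) = -69/4746967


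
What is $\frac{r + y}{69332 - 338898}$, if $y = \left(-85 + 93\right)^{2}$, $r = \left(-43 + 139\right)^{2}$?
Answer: $- \frac{4640}{134783} \approx -0.034426$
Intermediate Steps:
$r = 9216$ ($r = 96^{2} = 9216$)
$y = 64$ ($y = 8^{2} = 64$)
$\frac{r + y}{69332 - 338898} = \frac{9216 + 64}{69332 - 338898} = \frac{9280}{-269566} = 9280 \left(- \frac{1}{269566}\right) = - \frac{4640}{134783}$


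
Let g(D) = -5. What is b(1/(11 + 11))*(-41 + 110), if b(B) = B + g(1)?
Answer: -7521/22 ≈ -341.86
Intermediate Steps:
b(B) = -5 + B (b(B) = B - 5 = -5 + B)
b(1/(11 + 11))*(-41 + 110) = (-5 + 1/(11 + 11))*(-41 + 110) = (-5 + 1/22)*69 = -109/22*69 = -7521/22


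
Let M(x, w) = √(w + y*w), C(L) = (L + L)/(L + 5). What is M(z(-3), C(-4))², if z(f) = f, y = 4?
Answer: -40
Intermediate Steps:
C(L) = 2*L/(5 + L) (C(L) = (2*L)/(5 + L) = 2*L/(5 + L))
M(x, w) = √5*√w (M(x, w) = √(w + 4*w) = √(5*w) = √5*√w)
M(z(-3), C(-4))² = (√5*√(2*(-4)/(5 - 4)))² = (√5*√(2*(-4)/1))² = (√5*√(2*(-4)*1))² = (√5*√(-8))² = (√5*(2*I*√2))² = (2*I*√10)² = -40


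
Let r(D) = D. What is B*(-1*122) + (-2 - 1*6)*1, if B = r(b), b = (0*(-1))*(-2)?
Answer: -8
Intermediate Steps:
b = 0 (b = 0*(-2) = 0)
B = 0
B*(-1*122) + (-2 - 1*6)*1 = 0*(-1*122) + (-2 - 1*6)*1 = 0*(-122) + (-2 - 6)*1 = 0 - 8*1 = 0 - 8 = -8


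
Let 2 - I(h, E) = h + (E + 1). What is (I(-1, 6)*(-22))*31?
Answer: 2728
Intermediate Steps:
I(h, E) = 1 - E - h (I(h, E) = 2 - (h + (E + 1)) = 2 - (h + (1 + E)) = 2 - (1 + E + h) = 2 + (-1 - E - h) = 1 - E - h)
(I(-1, 6)*(-22))*31 = ((1 - 1*6 - 1*(-1))*(-22))*31 = ((1 - 6 + 1)*(-22))*31 = -4*(-22)*31 = 88*31 = 2728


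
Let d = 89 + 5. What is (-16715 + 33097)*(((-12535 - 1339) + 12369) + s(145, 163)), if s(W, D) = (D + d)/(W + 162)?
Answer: -7564847196/307 ≈ -2.4641e+7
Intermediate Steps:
d = 94
s(W, D) = (94 + D)/(162 + W) (s(W, D) = (D + 94)/(W + 162) = (94 + D)/(162 + W))
(-16715 + 33097)*(((-12535 - 1339) + 12369) + s(145, 163)) = (-16715 + 33097)*(((-12535 - 1339) + 12369) + (94 + 163)/(162 + 145)) = 16382*((-13874 + 12369) + 257/307) = 16382*(-1505 + (1/307)*257) = 16382*(-1505 + 257/307) = 16382*(-461778/307) = -7564847196/307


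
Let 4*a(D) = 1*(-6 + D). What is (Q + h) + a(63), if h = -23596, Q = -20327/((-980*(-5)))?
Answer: -57785451/2450 ≈ -23586.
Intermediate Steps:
a(D) = -3/2 + D/4 (a(D) = (1*(-6 + D))/4 = (-6 + D)/4 = -3/2 + D/4)
Q = -20327/4900 ≈ -4.1484
(Q + h) + a(63) = (-20327/4900 - 23596) + (-3/2 + (¼)*63) = -115640727/4900 + (-3/2 + 63/4) = -115640727/4900 + 57/4 = -57785451/2450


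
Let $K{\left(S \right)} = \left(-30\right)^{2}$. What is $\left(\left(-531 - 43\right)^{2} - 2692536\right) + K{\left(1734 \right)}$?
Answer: $-2362160$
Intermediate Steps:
$K{\left(S \right)} = 900$
$\left(\left(-531 - 43\right)^{2} - 2692536\right) + K{\left(1734 \right)} = \left(\left(-531 - 43\right)^{2} - 2692536\right) + 900 = \left(\left(-574\right)^{2} - 2692536\right) + 900 = \left(329476 - 2692536\right) + 900 = -2363060 + 900 = -2362160$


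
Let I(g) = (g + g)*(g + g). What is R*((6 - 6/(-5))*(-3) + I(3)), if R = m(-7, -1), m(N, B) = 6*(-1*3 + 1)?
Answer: -864/5 ≈ -172.80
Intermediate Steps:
I(g) = 4*g² (I(g) = (2*g)*(2*g) = 4*g²)
m(N, B) = -12 (m(N, B) = 6*(-3 + 1) = 6*(-2) = -12)
R = -12
R*((6 - 6/(-5))*(-3) + I(3)) = -12*((6 - 6/(-5))*(-3) + 4*3²) = -12*((6 - 6*(-⅕))*(-3) + 4*9) = -12*((6 + 6/5)*(-3) + 36) = -12*((36/5)*(-3) + 36) = -12*(-108/5 + 36) = -12*72/5 = -864/5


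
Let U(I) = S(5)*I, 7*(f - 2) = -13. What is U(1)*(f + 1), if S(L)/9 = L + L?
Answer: 720/7 ≈ 102.86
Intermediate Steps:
S(L) = 18*L (S(L) = 9*(L + L) = 9*(2*L) = 18*L)
f = 1/7 (f = 2 + (1/7)*(-13) = 2 - 13/7 = 1/7 ≈ 0.14286)
U(I) = 90*I (U(I) = (18*5)*I = 90*I)
U(1)*(f + 1) = (90*1)*(1/7 + 1) = 90*(8/7) = 720/7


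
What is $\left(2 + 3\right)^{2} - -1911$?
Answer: $1936$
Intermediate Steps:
$\left(2 + 3\right)^{2} - -1911 = 5^{2} + 1911 = 25 + 1911 = 1936$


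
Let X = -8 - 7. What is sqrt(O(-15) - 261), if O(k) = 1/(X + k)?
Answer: I*sqrt(234930)/30 ≈ 16.157*I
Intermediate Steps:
X = -15
O(k) = 1/(-15 + k)
sqrt(O(-15) - 261) = sqrt(1/(-15 - 15) - 261) = sqrt(1/(-30) - 261) = sqrt(-1/30 - 261) = sqrt(-7831/30) = I*sqrt(234930)/30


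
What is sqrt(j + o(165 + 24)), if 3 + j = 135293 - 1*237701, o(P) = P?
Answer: 9*I*sqrt(1262) ≈ 319.72*I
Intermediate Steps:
j = -102411 (j = -3 + (135293 - 1*237701) = -3 + (135293 - 237701) = -3 - 102408 = -102411)
sqrt(j + o(165 + 24)) = sqrt(-102411 + (165 + 24)) = sqrt(-102411 + 189) = sqrt(-102222) = 9*I*sqrt(1262)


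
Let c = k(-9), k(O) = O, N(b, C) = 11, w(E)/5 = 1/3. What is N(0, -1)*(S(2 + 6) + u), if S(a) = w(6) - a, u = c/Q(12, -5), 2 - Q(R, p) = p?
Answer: -1760/21 ≈ -83.810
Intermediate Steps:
Q(R, p) = 2 - p
w(E) = 5/3
c = -9
u = -9/7 (u = -9/(2 - 1*(-5)) = -9/(2 + 5) = -9/7 ≈ -1.2857)
S(a) = 5/3 - a
N(0, -1)*(S(2 + 6) + u) = 11*((5/3 - (2 + 6)) - 9/7) = 11*((5/3 - 1*8) - 9/7) = 11*((5/3 - 8) - 9/7) = 11*(-19/3 - 9/7) = 11*(-160/21) = -1760/21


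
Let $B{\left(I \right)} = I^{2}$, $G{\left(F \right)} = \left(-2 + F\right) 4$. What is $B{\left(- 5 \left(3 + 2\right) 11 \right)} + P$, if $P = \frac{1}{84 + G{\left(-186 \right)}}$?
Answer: $\frac{50517499}{668} \approx 75625.0$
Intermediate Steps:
$G{\left(F \right)} = -8 + 4 F$
$P = - \frac{1}{668}$ ($P = \frac{1}{84 + \left(-8 + 4 \left(-186\right)\right)} = \frac{1}{84 - 752} = \frac{1}{-668} = - \frac{1}{668} \approx -0.001497$)
$B{\left(- 5 \left(3 + 2\right) 11 \right)} + P = \left(- 5 \left(3 + 2\right) 11\right)^{2} - \frac{1}{668} = \left(\left(-5\right) 5 \cdot 11\right)^{2} - \frac{1}{668} = \left(\left(-25\right) 11\right)^{2} - \frac{1}{668} = \left(-275\right)^{2} - \frac{1}{668} = 75625 - \frac{1}{668} = \frac{50517499}{668}$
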